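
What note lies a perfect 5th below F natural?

F down a perfect fifth is Bb, so the target letter is B.
From F, a perfect fifth is 7 semitones down: Bb.

Bb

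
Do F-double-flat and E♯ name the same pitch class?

No

Two spellings are enharmonically equivalent only if they share a pitch class.
Here Fbb → 3, E# → 5; 3 ≠ 5, so they are not.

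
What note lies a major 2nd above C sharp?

A second above C lands on the letter D.
A major second spans 2 semitones, so C# moves to pitch class 3. On the letter D that is D#.

D#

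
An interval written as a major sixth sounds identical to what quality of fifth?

doubly augmented

A major sixth spans 9 semitones.
A fifth spanning 9 semitones is doubly augmented (the perfect fifth is 7).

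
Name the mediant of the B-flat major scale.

D

Degree 3 takes the letter 2 steps above B, which is D.
In major, degree 3 sits 4 semitones above the tonic. Bb + 4 semitones is pitch class 2, spelled on D as D.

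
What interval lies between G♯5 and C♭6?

The letter names run G→C, a span of 3 letter steps, so the interval is some kind of fourth.
G# to Cb is 3 semitones. A perfect fourth is 5, so 3 makes it doubly diminished.

doubly diminished fourth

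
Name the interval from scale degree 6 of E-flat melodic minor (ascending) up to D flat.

minor second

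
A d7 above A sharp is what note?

G

A up a major seventh is G#, so the target letter is G.
From A#, a diminished seventh is 9 semitones up: G.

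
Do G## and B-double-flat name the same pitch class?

G## is pitch class 9; Bbb is pitch class 9.
All spellings map to pitch class 9, so they are enharmonically equivalent.

Yes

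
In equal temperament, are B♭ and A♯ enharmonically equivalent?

Bb is pitch class 10; A# is pitch class 10.
All spellings map to pitch class 10, so they are enharmonically equivalent.

Yes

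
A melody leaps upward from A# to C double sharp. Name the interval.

Counting letters A–B–C gives a third.
A#→C## = 4 semitones, exactly the major third.

major third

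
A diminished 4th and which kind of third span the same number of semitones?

major

A diminished fourth spans 4 semitones.
A third spanning 4 semitones is major (the major third is 4).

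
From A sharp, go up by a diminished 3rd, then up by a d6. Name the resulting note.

A diminished third up from A# is C (letter C, 2 semitones up).
A diminished sixth up from C is Abb (letter A, 7 semitones up).

Abb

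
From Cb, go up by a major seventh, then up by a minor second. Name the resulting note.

Cb

A major seventh up from Cb is Bb (letter B, 11 semitones up).
A minor second up from Bb is Cb (letter C, 1 semitone up).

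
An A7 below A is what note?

Bbb

A down a major seventh is Bb, so the target letter is B.
From A, an augmented seventh is 12 semitones down: Bbb.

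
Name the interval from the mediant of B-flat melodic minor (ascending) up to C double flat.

The mediant of Bb melodic minor (ascending) is Db.
Db up to Cbb: letters D→C make it a seventh; 9 semitones makes it diminished.

diminished seventh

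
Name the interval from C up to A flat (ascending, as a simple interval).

The letter names run C→A, a span of 5 letter steps, so the interval is some kind of sixth.
C to Ab is 8 semitones. A major sixth is 9, so 8 makes it minor.

minor sixth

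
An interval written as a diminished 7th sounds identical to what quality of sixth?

major

A diminished seventh spans 9 semitones.
A sixth spanning 9 semitones is major (the major sixth is 9).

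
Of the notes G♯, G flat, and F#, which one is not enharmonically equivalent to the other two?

G#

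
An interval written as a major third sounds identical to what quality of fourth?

diminished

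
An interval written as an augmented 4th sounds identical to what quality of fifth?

An augmented fourth spans 6 semitones.
A fifth spanning 6 semitones is diminished (the perfect fifth is 7).

diminished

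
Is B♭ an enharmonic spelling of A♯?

Bb = pitch class 10 and A# = pitch class 10 — the same pitch class, so they are enharmonic equivalents.

Yes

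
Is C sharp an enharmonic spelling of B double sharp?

Yes

C# is pitch class 1; B## is pitch class 1.
All spellings map to pitch class 1, so they are enharmonically equivalent.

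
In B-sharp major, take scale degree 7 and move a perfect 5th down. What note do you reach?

D##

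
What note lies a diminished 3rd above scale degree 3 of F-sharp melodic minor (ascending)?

Scale degree 3 of F# melodic minor (ascending) is A.
A diminished third (2 semitones) above A lands on the letter C, giving Cb.

Cb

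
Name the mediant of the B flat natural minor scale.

Db

Degree 3 takes the letter 2 steps above B, which is D.
In natural minor, degree 3 sits 3 semitones above the tonic. Bb + 3 semitones is pitch class 1, spelled on D as Db.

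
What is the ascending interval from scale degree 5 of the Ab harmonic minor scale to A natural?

augmented fourth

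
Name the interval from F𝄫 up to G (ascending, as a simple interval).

doubly augmented second

The letter names run F→G, a span of 1 letter step, so the interval is some kind of second.
Fbb to G is 4 semitones. A major second is 2, so 4 makes it doubly augmented.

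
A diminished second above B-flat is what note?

Cbb

A second above B lands on the letter C.
A diminished second spans 0 semitones, so Bb moves to pitch class 10. On the letter C that is Cbb.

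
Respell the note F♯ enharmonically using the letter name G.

F# is pitch class 6. The letter G alone is pitch class 7.
To reach pitch class 6 from G requires an offset of -1 semitone, i.e. flat: Gb.

Gb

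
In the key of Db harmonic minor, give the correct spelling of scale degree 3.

Fb

Degree 3 takes the letter 2 steps above D, which is F.
In harmonic minor, degree 3 sits 3 semitones above the tonic. Db + 3 semitones is pitch class 4, spelled on F as Fb.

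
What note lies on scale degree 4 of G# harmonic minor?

The G# harmonic minor scale runs G# A# B C# D# E F##.
Degree 4 is C#.

C#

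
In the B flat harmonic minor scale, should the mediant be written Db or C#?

Each scale degree takes a distinct letter name. Degree 3 of a scale on B must use the letter D.
Db and C# are enharmonically the same pitch, but only Db uses the letter D, so it is the correct spelling here.

Db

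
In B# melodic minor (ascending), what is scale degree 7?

A##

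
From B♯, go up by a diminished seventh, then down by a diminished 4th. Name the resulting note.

A diminished seventh up from B# is A (letter A, 9 semitones up).
A diminished fourth down from A is E# (letter E, 4 semitones down).

E#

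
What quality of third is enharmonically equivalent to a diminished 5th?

doubly augmented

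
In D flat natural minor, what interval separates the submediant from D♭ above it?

The submediant of Db natural minor is Bbb.
Bbb up to Db: letters B→D make it a third; 4 semitones makes it major.

major third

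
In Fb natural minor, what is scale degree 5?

The Fb natural minor scale runs Fb Gb Abb Bbb Cb Dbb Ebb.
Degree 5 is Cb.

Cb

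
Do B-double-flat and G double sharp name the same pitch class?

Bbb = pitch class 9 and G## = pitch class 9 — the same pitch class, so they are enharmonic equivalents.

Yes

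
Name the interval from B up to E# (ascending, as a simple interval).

Counting letters B–C–D–E gives a fourth.
B→E# = 6 semitones, 1 wider than the perfect fourth (5), so augmented.

augmented fourth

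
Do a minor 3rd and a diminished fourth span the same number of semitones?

No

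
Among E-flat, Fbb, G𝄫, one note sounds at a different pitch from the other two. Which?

In 12-tone equal temperament, enharmonic equivalents share a pitch class. Eb is pitch class 3; Fbb is pitch class 3; Gbb is pitch class 5.
Eb and Fbb share pitch class 3, while Gbb is pitch class 5.

Gbb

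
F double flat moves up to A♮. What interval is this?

The letter names run F→A, a span of 2 letter steps, so the interval is some kind of third.
Fbb to A is 6 semitones. A major third is 4, so 6 makes it doubly augmented.

doubly augmented third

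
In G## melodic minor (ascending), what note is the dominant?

D##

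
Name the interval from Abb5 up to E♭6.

augmented fifth

The letter names run A→E, a span of 4 letter steps, so the interval is some kind of fifth.
Abb to Eb is 8 semitones. A perfect fifth is 7, so 8 makes it augmented.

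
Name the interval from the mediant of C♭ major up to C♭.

The mediant of Cb major is Eb.
Eb up to Cb: letters E→C make it a sixth; 8 semitones makes it minor.

minor sixth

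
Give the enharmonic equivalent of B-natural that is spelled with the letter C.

B is pitch class 11. The letter C alone is pitch class 0.
To reach pitch class 11 from C requires an offset of -1 semitone, i.e. flat: Cb.

Cb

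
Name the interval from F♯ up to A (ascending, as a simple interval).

minor third

Counting letters F–G–A gives a third.
F#→A = 3 semitones, 1 narrower than the major third (4), so minor.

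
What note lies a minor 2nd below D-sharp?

A second below D lands on the letter C.
A minor second spans 1 semitone, so D# moves to pitch class 2. On the letter C that is C##.

C##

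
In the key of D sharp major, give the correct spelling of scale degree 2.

E#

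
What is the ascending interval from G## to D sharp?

diminished fifth

The letter names run G→D, a span of 4 letter steps, so the interval is some kind of fifth.
G## to D# is 6 semitones. A perfect fifth is 7, so 6 makes it diminished.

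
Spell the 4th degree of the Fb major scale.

Bbb

The Fb major scale runs Fb Gb Ab Bbb Cb Db Eb.
Degree 4 is Bbb.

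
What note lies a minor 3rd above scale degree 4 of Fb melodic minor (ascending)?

Dbb

Scale degree 4 of Fb melodic minor (ascending) is Bbb.
A minor third (3 semitones) above Bbb lands on the letter D, giving Dbb.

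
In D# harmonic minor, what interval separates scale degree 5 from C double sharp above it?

Scale degree 5 of D# harmonic minor is A#.
A# up to C##: letters A→C make it a third; 4 semitones makes it major.

major third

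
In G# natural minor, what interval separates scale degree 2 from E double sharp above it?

Scale degree 2 of G# natural minor is A#.
A# up to E##: letters A→E make it a fifth; 8 semitones makes it augmented.

augmented fifth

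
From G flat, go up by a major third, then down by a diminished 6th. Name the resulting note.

D#

A major third up from Gb is Bb (letter B, 4 semitones up).
A diminished sixth down from Bb is D# (letter D, 7 semitones down).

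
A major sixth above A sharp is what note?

F##

A sixth above A lands on the letter F.
A major sixth spans 9 semitones, so A# moves to pitch class 7. On the letter F that is F##.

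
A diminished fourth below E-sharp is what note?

B##

E down a perfect fourth is B, so the target letter is B.
From E#, a diminished fourth is 4 semitones down: B##.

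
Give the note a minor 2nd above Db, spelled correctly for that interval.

A second above D lands on the letter E.
A minor second spans 1 semitone, so Db moves to pitch class 2. On the letter E that is Ebb.

Ebb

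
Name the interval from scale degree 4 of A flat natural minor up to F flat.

minor third

Scale degree 4 of Ab natural minor is Db.
Db up to Fb: letters D→F make it a third; 3 semitones makes it minor.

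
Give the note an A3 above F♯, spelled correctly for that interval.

A##

A third above F lands on the letter A.
An augmented third spans 5 semitones, so F# moves to pitch class 11. On the letter A that is A##.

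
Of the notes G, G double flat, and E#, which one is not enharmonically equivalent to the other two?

G

In 12-tone equal temperament, enharmonic equivalents share a pitch class. G is pitch class 7; Gbb is pitch class 5; E# is pitch class 5.
Gbb and E# share pitch class 5, while G is pitch class 7.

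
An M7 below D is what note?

A seventh below D lands on the letter E.
A major seventh spans 11 semitones, so D moves to pitch class 3. On the letter E that is Eb.

Eb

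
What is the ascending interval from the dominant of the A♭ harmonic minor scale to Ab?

The dominant of Ab harmonic minor is Eb.
Eb up to Ab: letters E→A make it a fourth; 5 semitones makes it perfect.

perfect fourth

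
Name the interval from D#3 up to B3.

minor sixth

The letter names run D→B, a span of 5 letter steps, so the interval is some kind of sixth.
D# to B is 8 semitones. A major sixth is 9, so 8 makes it minor.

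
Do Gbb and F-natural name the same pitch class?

Yes

Gbb is pitch class 5; F is pitch class 5.
All spellings map to pitch class 5, so they are enharmonically equivalent.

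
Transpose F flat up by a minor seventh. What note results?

Ebb

F up a major seventh is E, so the target letter is E.
From Fb, a minor seventh is 10 semitones up: Ebb.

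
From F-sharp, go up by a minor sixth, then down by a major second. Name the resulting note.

A minor sixth up from F# is D (letter D, 8 semitones up).
A major second down from D is C (letter C, 2 semitones down).

C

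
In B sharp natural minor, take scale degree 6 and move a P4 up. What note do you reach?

C#

Scale degree 6 of B# natural minor is G#.
A perfect fourth (5 semitones) above G# lands on the letter C, giving C#.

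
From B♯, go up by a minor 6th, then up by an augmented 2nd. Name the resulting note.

A##

A minor sixth up from B# is G# (letter G, 8 semitones up).
An augmented second up from G# is A## (letter A, 3 semitones up).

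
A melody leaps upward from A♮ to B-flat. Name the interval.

minor second

The letter names run A→B, a span of 1 letter step, so the interval is some kind of second.
A to Bb is 1 semitone. A major second is 2, so 1 makes it minor.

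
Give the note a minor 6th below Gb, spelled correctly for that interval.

A sixth below G lands on the letter B.
A minor sixth spans 8 semitones, so Gb moves to pitch class 10. On the letter B that is Bb.

Bb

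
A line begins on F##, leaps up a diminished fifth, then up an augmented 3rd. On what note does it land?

A diminished fifth up from F## is C# (letter C, 6 semitones up).
An augmented third up from C# is E## (letter E, 5 semitones up).

E##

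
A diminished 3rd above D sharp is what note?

F

A third above D lands on the letter F.
A diminished third spans 2 semitones, so D# moves to pitch class 5. On the letter F that is F.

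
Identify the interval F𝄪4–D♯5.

minor sixth

The letter names run F→D, a span of 5 letter steps, so the interval is some kind of sixth.
F## to D# is 8 semitones. A major sixth is 9, so 8 makes it minor.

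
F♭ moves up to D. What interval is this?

augmented sixth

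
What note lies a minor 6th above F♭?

F up a major sixth is D, so the target letter is D.
From Fb, a minor sixth is 8 semitones up: Dbb.

Dbb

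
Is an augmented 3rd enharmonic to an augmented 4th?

No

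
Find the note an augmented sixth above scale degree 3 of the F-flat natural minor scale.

F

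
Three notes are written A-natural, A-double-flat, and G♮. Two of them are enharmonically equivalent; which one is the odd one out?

A

In 12-tone equal temperament, enharmonic equivalents share a pitch class. A is pitch class 9; Abb is pitch class 7; G is pitch class 7.
Abb and G share pitch class 7, while A is pitch class 9.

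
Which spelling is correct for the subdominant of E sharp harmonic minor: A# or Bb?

A#

Each scale degree takes a distinct letter name. Degree 4 of a scale on E must use the letter A.
A# and Bb are enharmonically the same pitch, but only A# uses the letter A, so it is the correct spelling here.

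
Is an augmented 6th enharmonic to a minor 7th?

Yes

An augmented sixth spans 10 semitones; a minor seventh spans 10.
They are enharmonically equivalent.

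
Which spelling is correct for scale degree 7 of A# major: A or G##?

G##

Each scale degree takes a distinct letter name. Degree 7 of a scale on A must use the letter G.
G## and A are enharmonically the same pitch, but only G## uses the letter G, so it is the correct spelling here.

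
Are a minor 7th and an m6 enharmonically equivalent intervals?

No

A minor seventh spans 10 semitones; a minor sixth spans 8.
The spans differ, so they are not enharmonic equivalents.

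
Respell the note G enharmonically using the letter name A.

Abb

Plain A sits 2 semitones above G, so on the letter A the same pitch needs a double flat: Abb.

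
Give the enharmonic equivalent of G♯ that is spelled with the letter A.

G# is pitch class 8. The letter A alone is pitch class 9.
To reach pitch class 8 from A requires an offset of -1 semitone, i.e. flat: Ab.

Ab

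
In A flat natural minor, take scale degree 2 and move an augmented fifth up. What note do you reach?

F#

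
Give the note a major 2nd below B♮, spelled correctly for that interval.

A second below B lands on the letter A.
A major second spans 2 semitones, so B moves to pitch class 9. On the letter A that is A.

A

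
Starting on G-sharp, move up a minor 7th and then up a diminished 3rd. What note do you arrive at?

Ab

A minor seventh up from G# is F# (letter F, 10 semitones up).
A diminished third up from F# is Ab (letter A, 2 semitones up).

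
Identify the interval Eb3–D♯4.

Counting letters E–F–G–A–B–C–D gives a seventh.
Eb→D# = 12 semitones, 1 wider than the major seventh (11), so augmented.

augmented seventh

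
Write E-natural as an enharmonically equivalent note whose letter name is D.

E is pitch class 4. The letter D alone is pitch class 2.
To reach pitch class 4 from D requires an offset of +2 semitones, i.e. double sharp: D##.

D##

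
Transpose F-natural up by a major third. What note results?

A

A third above F lands on the letter A.
A major third spans 4 semitones, so F moves to pitch class 9. On the letter A that is A.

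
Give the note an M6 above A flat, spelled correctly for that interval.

A up a major sixth is F#, so the target letter is F.
From Ab, a major sixth is 9 semitones up: F.

F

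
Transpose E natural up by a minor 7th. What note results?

D

E up a major seventh is D#, so the target letter is D.
From E, a minor seventh is 10 semitones up: D.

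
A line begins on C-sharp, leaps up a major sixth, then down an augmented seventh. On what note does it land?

A major sixth up from C# is A# (letter A, 9 semitones up).
An augmented seventh down from A# is Bb (letter B, 12 semitones down).

Bb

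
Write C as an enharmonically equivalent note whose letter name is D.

Plain D sits 2 semitones above C, so on the letter D the same pitch needs a double flat: Dbb.

Dbb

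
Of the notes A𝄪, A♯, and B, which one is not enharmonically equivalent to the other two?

In 12-tone equal temperament, enharmonic equivalents share a pitch class. A## is pitch class 11; A# is pitch class 10; B is pitch class 11.
A## and B share pitch class 11, while A# is pitch class 10.

A#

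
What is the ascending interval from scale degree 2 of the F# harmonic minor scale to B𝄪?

Scale degree 2 of F# harmonic minor is G#.
G# up to B##: letters G→B make it a third; 5 semitones makes it augmented.

augmented third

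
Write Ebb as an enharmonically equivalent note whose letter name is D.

Ebb is pitch class 2. The letter D alone is pitch class 2.
Pitch class 2 on D needs no accidental: D.

D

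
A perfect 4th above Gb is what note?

Cb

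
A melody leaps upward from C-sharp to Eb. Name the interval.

The letter names run C→E, a span of 2 letter steps, so the interval is some kind of third.
C# to Eb is 2 semitones. A major third is 4, so 2 makes it diminished.

diminished third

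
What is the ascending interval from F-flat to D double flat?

The letter names run F→D, a span of 5 letter steps, so the interval is some kind of sixth.
Fb to Dbb is 8 semitones. A major sixth is 9, so 8 makes it minor.

minor sixth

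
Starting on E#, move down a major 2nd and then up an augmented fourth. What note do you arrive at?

A major second down from E# is D# (letter D, 2 semitones down).
An augmented fourth up from D# is G## (letter G, 6 semitones up).

G##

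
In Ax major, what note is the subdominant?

D##

Degree 4 takes the letter 3 steps above A, which is D.
In major, degree 4 sits 5 semitones above the tonic. A## + 5 semitones is pitch class 4, spelled on D as D##.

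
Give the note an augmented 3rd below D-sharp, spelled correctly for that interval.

Bb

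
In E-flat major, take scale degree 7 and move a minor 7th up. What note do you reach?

C

Scale degree 7 of Eb major is D.
A minor seventh (10 semitones) above D lands on the letter C, giving C.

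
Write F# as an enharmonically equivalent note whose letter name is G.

Plain G sits 1 semitone above F#, so on the letter G the same pitch needs a flat: Gb.

Gb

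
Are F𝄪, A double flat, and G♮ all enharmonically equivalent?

F## is pitch class 7; Abb is pitch class 7; G is pitch class 7.
All spellings map to pitch class 7, so they are enharmonically equivalent.

Yes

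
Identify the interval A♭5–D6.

Counting letters A–B–C–D gives a fourth.
Ab→D = 6 semitones, 1 wider than the perfect fourth (5), so augmented.

augmented fourth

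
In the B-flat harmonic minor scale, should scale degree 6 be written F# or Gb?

Gb

Each scale degree takes a distinct letter name. Degree 6 of a scale on B must use the letter G.
Gb and F# are enharmonically the same pitch, but only Gb uses the letter G, so it is the correct spelling here.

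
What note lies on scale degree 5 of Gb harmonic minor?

Db

Degree 5 takes the letter 4 steps above G, which is D.
In harmonic minor, degree 5 sits 7 semitones above the tonic. Gb + 7 semitones is pitch class 1, spelled on D as Db.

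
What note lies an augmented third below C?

A third below C lands on the letter A.
An augmented third spans 5 semitones, so C moves to pitch class 7. On the letter A that is Abb.

Abb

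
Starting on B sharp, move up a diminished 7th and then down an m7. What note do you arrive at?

B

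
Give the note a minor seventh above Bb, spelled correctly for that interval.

Ab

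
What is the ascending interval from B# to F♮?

doubly diminished fifth

Counting letters B–C–D–E–F gives a fifth.
B#→F = 5 semitones, 2 narrower than the perfect fifth (7), so doubly diminished.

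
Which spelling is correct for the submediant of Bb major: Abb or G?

Each scale degree takes a distinct letter name. Degree 6 of a scale on B must use the letter G.
G and Abb are enharmonically the same pitch, but only G uses the letter G, so it is the correct spelling here.

G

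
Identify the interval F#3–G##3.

augmented second

Counting letters F–G gives a second.
F#→G## = 3 semitones, 1 wider than the major second (2), so augmented.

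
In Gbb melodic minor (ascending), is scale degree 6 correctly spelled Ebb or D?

Each scale degree takes a distinct letter name. Degree 6 of a scale on G must use the letter E.
Ebb and D are enharmonically the same pitch, but only Ebb uses the letter E, so it is the correct spelling here.

Ebb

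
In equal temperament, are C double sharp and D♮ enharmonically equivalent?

C## is pitch class 2; D is pitch class 2.
All spellings map to pitch class 2, so they are enharmonically equivalent.

Yes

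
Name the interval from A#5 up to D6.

The letter names run A→D, a span of 3 letter steps, so the interval is some kind of fourth.
A# to D is 4 semitones. A perfect fourth is 5, so 4 makes it diminished.

diminished fourth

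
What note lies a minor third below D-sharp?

B#

D down a major third is Bb, so the target letter is B.
From D#, a minor third is 3 semitones down: B#.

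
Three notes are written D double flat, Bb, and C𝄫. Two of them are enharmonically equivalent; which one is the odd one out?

Dbb

In 12-tone equal temperament, enharmonic equivalents share a pitch class. Dbb is pitch class 0; Bb is pitch class 10; Cbb is pitch class 10.
Bb and Cbb share pitch class 10, while Dbb is pitch class 0.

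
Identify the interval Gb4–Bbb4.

minor third

The letter names run G→B, a span of 2 letter steps, so the interval is some kind of third.
Gb to Bbb is 3 semitones. A major third is 4, so 3 makes it minor.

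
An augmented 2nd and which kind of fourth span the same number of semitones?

An augmented second spans 3 semitones.
A fourth spanning 3 semitones is doubly diminished (the perfect fourth is 5).

doubly diminished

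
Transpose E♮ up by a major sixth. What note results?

A sixth above E lands on the letter C.
A major sixth spans 9 semitones, so E moves to pitch class 1. On the letter C that is C#.

C#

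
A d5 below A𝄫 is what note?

A down a perfect fifth is D, so the target letter is D.
From Abb, a diminished fifth is 6 semitones down: Db.

Db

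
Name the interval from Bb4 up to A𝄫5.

diminished seventh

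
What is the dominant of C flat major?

Degree 5 takes the letter 4 steps above C, which is G.
In major, degree 5 sits 7 semitones above the tonic. Cb + 7 semitones is pitch class 6, spelled on G as Gb.

Gb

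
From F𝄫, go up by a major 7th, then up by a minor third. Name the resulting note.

Gbb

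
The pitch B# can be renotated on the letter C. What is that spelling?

B# is pitch class 0. The letter C alone is pitch class 0.
Pitch class 0 on C needs no accidental: C.

C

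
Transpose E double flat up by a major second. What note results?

Fb

A second above E lands on the letter F.
A major second spans 2 semitones, so Ebb moves to pitch class 4. On the letter F that is Fb.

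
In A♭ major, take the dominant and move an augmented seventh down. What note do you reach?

Fbb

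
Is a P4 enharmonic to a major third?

No

A perfect fourth spans 5 semitones; a major third spans 4.
The spans differ, so they are not enharmonic equivalents.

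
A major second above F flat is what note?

F up a major second is G, so the target letter is G.
From Fb, a major second is 2 semitones up: Gb.

Gb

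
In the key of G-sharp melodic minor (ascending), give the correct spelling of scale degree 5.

Degree 5 takes the letter 4 steps above G, which is D.
In melodic minor (ascending), degree 5 sits 7 semitones above the tonic. G# + 7 semitones is pitch class 3, spelled on D as D#.

D#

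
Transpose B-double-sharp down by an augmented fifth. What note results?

E#

A fifth below B lands on the letter E.
An augmented fifth spans 8 semitones, so B## moves to pitch class 5. On the letter E that is E#.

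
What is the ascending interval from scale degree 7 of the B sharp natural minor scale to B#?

major second

Scale degree 7 of B# natural minor is A#.
A# up to B#: letters A→B make it a second; 2 semitones makes it major.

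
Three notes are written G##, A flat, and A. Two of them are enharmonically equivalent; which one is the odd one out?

In 12-tone equal temperament, enharmonic equivalents share a pitch class. G## is pitch class 9; Ab is pitch class 8; A is pitch class 9.
G## and A share pitch class 9, while Ab is pitch class 8.

Ab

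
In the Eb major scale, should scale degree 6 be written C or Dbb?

C

Each scale degree takes a distinct letter name. Degree 6 of a scale on E must use the letter C.
C and Dbb are enharmonically the same pitch, but only C uses the letter C, so it is the correct spelling here.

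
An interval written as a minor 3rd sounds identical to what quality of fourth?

A minor third spans 3 semitones.
A fourth spanning 3 semitones is doubly diminished (the perfect fourth is 5).

doubly diminished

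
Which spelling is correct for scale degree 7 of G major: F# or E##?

F#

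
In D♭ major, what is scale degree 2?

Degree 2 takes the letter 1 step above D, which is E.
In major, degree 2 sits 2 semitones above the tonic. Db + 2 semitones is pitch class 3, spelled on E as Eb.

Eb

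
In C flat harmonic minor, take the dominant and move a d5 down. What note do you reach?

C

The dominant of Cb harmonic minor is Gb.
A diminished fifth (6 semitones) below Gb lands on the letter C, giving C.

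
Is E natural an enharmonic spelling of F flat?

Yes

E is pitch class 4; Fb is pitch class 4.
All spellings map to pitch class 4, so they are enharmonically equivalent.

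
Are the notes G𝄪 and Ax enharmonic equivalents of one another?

No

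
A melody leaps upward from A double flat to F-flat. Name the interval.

major sixth

Counting letters A–B–C–D–E–F gives a sixth.
Abb→Fb = 9 semitones, exactly the major sixth.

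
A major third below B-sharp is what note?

A third below B lands on the letter G.
A major third spans 4 semitones, so B# moves to pitch class 8. On the letter G that is G#.

G#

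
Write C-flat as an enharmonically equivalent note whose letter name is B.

Cb is pitch class 11. The letter B alone is pitch class 11.
Pitch class 11 on B needs no accidental: B.

B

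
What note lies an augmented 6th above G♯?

E##

G up a major sixth is E, so the target letter is E.
From G#, an augmented sixth is 10 semitones up: E##.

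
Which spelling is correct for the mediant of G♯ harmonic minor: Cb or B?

Each scale degree takes a distinct letter name. Degree 3 of a scale on G must use the letter B.
B and Cb are enharmonically the same pitch, but only B uses the letter B, so it is the correct spelling here.

B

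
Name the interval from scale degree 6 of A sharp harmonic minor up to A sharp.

Scale degree 6 of A# harmonic minor is F#.
F# up to A#: letters F→A make it a third; 4 semitones makes it major.

major third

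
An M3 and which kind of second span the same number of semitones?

doubly augmented

A major third spans 4 semitones.
A second spanning 4 semitones is doubly augmented (the major second is 2).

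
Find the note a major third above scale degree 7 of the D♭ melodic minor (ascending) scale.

E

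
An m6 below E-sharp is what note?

G##

A sixth below E lands on the letter G.
A minor sixth spans 8 semitones, so E# moves to pitch class 9. On the letter G that is G##.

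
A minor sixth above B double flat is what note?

A sixth above B lands on the letter G.
A minor sixth spans 8 semitones, so Bbb moves to pitch class 5. On the letter G that is Gbb.

Gbb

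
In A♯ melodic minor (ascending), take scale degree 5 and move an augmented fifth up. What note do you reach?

B##

Scale degree 5 of A# melodic minor (ascending) is E#.
An augmented fifth (8 semitones) above E# lands on the letter B, giving B##.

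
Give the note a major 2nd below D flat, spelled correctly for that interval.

A second below D lands on the letter C.
A major second spans 2 semitones, so Db moves to pitch class 11. On the letter C that is Cb.

Cb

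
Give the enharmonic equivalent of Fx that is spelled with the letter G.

G

F## is pitch class 7. The letter G alone is pitch class 7.
Pitch class 7 on G needs no accidental: G.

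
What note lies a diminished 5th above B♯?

F#

A fifth above B lands on the letter F.
A diminished fifth spans 6 semitones, so B# moves to pitch class 6. On the letter F that is F#.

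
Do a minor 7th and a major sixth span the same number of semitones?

A minor seventh spans 10 semitones; a major sixth spans 9.
The spans differ, so they are not enharmonic equivalents.

No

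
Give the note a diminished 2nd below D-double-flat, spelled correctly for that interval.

C

A second below D lands on the letter C.
A diminished second spans 0 semitones, so Dbb moves to pitch class 0. On the letter C that is C.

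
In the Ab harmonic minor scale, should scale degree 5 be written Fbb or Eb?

Each scale degree takes a distinct letter name. Degree 5 of a scale on A must use the letter E.
Eb and Fbb are enharmonically the same pitch, but only Eb uses the letter E, so it is the correct spelling here.

Eb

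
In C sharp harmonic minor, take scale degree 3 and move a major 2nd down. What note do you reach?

Scale degree 3 of C# harmonic minor is E.
A major second (2 semitones) below E lands on the letter D, giving D.

D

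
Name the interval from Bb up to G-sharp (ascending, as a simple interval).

augmented sixth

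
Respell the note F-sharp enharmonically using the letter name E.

E##

F# is pitch class 6. The letter E alone is pitch class 4.
To reach pitch class 6 from E requires an offset of +2 semitones, i.e. double sharp: E##.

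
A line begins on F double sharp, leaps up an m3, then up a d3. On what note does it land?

C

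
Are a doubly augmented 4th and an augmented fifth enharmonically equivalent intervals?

A doubly augmented fourth spans 7 semitones; an augmented fifth spans 8.
The spans differ, so they are not enharmonic equivalents.

No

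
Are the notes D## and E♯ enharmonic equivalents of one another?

No

D## is pitch class 4; E# is pitch class 5.
The pitch classes differ (4 vs. 5), so they are not enharmonic equivalents.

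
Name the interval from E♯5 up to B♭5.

doubly diminished fifth

The letter names run E→B, a span of 4 letter steps, so the interval is some kind of fifth.
E# to Bb is 5 semitones. A perfect fifth is 7, so 5 makes it doubly diminished.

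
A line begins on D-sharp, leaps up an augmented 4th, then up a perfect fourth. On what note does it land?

C##

An augmented fourth up from D# is G## (letter G, 6 semitones up).
A perfect fourth up from G## is C## (letter C, 5 semitones up).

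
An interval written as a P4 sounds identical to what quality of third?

augmented

A perfect fourth spans 5 semitones.
A third spanning 5 semitones is augmented (the major third is 4).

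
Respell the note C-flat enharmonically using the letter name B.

Cb is pitch class 11. The letter B alone is pitch class 11.
Pitch class 11 on B needs no accidental: B.

B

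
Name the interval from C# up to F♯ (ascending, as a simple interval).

perfect fourth

The letter names run C→F, a span of 3 letter steps, so the interval is some kind of fourth.
C# to F# is 5 semitones. A perfect fourth is 5, so 5 makes it perfect.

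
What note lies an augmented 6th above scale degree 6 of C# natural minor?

F##

Scale degree 6 of C# natural minor is A.
An augmented sixth (10 semitones) above A lands on the letter F, giving F##.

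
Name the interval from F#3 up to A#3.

The letter names run F→A, a span of 2 letter steps, so the interval is some kind of third.
F# to A# is 4 semitones. A major third is 4, so 4 makes it major.

major third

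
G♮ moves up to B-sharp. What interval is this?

augmented third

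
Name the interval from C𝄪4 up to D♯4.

The letter names run C→D, a span of 1 letter step, so the interval is some kind of second.
C## to D# is 1 semitone. A major second is 2, so 1 makes it minor.

minor second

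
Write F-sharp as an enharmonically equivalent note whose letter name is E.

E##

F# is pitch class 6. The letter E alone is pitch class 4.
To reach pitch class 6 from E requires an offset of +2 semitones, i.e. double sharp: E##.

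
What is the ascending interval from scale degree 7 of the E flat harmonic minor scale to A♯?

Scale degree 7 of Eb harmonic minor is D.
D up to A#: letters D→A make it a fifth; 8 semitones makes it augmented.

augmented fifth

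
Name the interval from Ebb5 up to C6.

augmented sixth

Counting letters E–F–G–A–B–C gives a sixth.
Ebb→C = 10 semitones, 1 wider than the major sixth (9), so augmented.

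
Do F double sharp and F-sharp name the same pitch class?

No

F## is pitch class 7; F# is pitch class 6.
The pitch classes differ (7 vs. 6), so they are not enharmonic equivalents.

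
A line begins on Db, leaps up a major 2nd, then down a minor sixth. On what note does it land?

A major second up from Db is Eb (letter E, 2 semitones up).
A minor sixth down from Eb is G (letter G, 8 semitones down).

G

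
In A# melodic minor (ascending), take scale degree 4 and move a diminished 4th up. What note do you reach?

G

Scale degree 4 of A# melodic minor (ascending) is D#.
A diminished fourth (4 semitones) above D# lands on the letter G, giving G.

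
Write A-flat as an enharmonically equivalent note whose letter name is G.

G#

Ab is pitch class 8. The letter G alone is pitch class 7.
To reach pitch class 8 from G requires an offset of +1 semitone, i.e. sharp: G#.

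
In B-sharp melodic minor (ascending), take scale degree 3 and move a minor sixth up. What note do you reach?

B

Scale degree 3 of B# melodic minor (ascending) is D#.
A minor sixth (8 semitones) above D# lands on the letter B, giving B.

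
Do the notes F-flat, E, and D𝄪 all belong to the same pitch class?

Yes

Fb = pitch class 4 and E = pitch class 4 and D## = pitch class 4 — the same pitch class, so they are enharmonic equivalents.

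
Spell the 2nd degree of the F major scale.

G

Degree 2 takes the letter 1 step above F, which is G.
In major, degree 2 sits 2 semitones above the tonic. F + 2 semitones is pitch class 7, spelled on G as G.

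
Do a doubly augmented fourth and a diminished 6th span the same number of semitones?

A doubly augmented fourth spans 7 semitones; a diminished sixth spans 7.
They are enharmonically equivalent.

Yes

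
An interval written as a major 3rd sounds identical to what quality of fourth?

A major third spans 4 semitones.
A fourth spanning 4 semitones is diminished (the perfect fourth is 5).

diminished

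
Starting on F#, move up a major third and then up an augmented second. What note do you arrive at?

A major third up from F# is A# (letter A, 4 semitones up).
An augmented second up from A# is B## (letter B, 3 semitones up).

B##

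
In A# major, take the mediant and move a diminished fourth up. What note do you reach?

The mediant of A# major is C##.
A diminished fourth (4 semitones) above C## lands on the letter F, giving F#.

F#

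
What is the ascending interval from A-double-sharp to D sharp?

diminished fourth

Counting letters A–B–C–D gives a fourth.
A##→D# = 4 semitones, 1 narrower than the perfect fourth (5), so diminished.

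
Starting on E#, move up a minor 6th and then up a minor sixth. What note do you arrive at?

A minor sixth up from E# is C# (letter C, 8 semitones up).
A minor sixth up from C# is A (letter A, 8 semitones up).

A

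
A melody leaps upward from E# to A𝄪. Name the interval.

augmented fourth

The letter names run E→A, a span of 3 letter steps, so the interval is some kind of fourth.
E# to A## is 6 semitones. A perfect fourth is 5, so 6 makes it augmented.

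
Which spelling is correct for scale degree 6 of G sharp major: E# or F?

Each scale degree takes a distinct letter name. Degree 6 of a scale on G must use the letter E.
E# and F are enharmonically the same pitch, but only E# uses the letter E, so it is the correct spelling here.

E#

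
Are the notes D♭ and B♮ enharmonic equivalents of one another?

No

Db is pitch class 1; B is pitch class 11.
The pitch classes differ (1 vs. 11), so they are not enharmonic equivalents.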